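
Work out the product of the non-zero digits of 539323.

2430

5×3×9×3×2×3 = 2430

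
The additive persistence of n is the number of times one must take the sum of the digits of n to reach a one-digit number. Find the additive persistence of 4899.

2

4899 → 30 → 3 (2 steps)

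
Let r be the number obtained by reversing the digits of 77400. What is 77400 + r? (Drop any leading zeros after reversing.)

Reverse of 77400 is 477.
77400 + 477 = 77877

77877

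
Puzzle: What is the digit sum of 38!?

38! = 523022617466601111760007224100074291200000000
Sum of its 45 digits: 108.

108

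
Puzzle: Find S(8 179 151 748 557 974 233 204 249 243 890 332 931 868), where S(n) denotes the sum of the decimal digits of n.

186

8+1+7+9+1+5+1+7+4+8+5+5+7+9+7+4+2+3+3+2+0+4+2+4+9+2+4+3+8+9+0+3+3+2+9+3+1+8+6+8 = 186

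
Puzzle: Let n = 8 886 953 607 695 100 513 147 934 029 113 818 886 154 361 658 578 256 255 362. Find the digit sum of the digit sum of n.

16

First digit sum: 268.
2+6+8 = 16.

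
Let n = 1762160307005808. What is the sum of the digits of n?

54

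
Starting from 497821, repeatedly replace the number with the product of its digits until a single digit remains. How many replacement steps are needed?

2

497821 → 4032 → 0 (2 steps)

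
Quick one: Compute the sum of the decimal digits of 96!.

96! = 991677934870949689209571401541893801158183648651267795444376054838492222809091499987689476037000748982075094738965754305639874560000000000000000000000
Sum of its 150 digits: 648.

648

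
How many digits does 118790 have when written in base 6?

118790 in base 6 is 2313542, which has 7 digits.

7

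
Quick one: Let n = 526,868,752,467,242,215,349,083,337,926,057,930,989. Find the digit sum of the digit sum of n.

First digit sum: 189.
1+8+9 = 18.

18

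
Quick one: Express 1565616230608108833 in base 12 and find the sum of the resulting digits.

88

1565616230608108833 in base 12 is 8574A342354760569.
Digit sum: 8+5+7+4+10+3+4+2+3+5+4+7+6+0+5+6+9 = 88.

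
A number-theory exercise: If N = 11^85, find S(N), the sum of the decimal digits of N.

407

11^85 = 32989690295920386835890134305346271024600891770176817346352641662914097799127234258677851
Sum of its 89 digits: 407.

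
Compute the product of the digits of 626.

72

6×2×6 = 72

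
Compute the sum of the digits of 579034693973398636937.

5+7+9+0+3+4+6+9+3+9+7+3+3+9+8+6+3+6+9+3+7 = 119

119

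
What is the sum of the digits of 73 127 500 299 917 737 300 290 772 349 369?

143

7+3+1+2+7+5+0+0+2+9+9+9+1+7+7+3+7+3+0+0+2+9+0+7+7+2+3+4+9+3+6+9 = 143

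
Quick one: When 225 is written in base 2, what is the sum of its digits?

4

225 in base 2 is 11100001.
Digit sum: 1+1+1+0+0+0+0+1 = 4.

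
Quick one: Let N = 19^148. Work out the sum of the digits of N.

19^148 = 1801079740256306874853547130762558503854789881263232848124874521204273722257426854239164109815053551967422960488505800092941633221288833425297873599381256314803620234739819963662442957180241
Sum of its 190 digits: 829.

829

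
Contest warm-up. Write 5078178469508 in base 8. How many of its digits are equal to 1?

6

5078178469508 in base 8 is 111713301413204.
The digit 1 appears 6 times.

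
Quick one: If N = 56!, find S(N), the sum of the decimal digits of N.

56! = 710998587804863451854045647463724949736497978881168458687447040000000000000
Sum of its 75 digits: 333.

333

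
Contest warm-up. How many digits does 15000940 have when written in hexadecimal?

6

15000940 in base 16 is E4E56C, which has 6 digits.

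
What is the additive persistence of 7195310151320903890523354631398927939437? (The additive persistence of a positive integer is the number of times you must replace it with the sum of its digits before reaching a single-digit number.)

3

7195310151320903890523354631398927939437 → 172 → 10 → 1 (3 steps)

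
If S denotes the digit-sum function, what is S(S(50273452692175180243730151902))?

First digit sum: 104.
1+0+4 = 5.

5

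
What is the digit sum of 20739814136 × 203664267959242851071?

20739814136 × 203664267959242851071 = 4223959063619196754499268539656
Sum of its 31 digits: 163.

163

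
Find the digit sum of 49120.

16

4+9+1+2+0 = 16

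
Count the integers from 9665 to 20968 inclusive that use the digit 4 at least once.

The integers in [9665, 20968] that use the digit 4 at least once: 9674, 9684, 9694, 9704, 9714, 9724, …, 20954, 20964.
3767 qualify.

3767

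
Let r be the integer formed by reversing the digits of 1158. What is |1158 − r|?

Reverse of 1158 is 8511.
|1158 − 8511| = 7353

7353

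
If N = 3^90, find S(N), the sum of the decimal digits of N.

3^90 = 8727963568087712425891397479476727340041449
Sum of its 43 digits: 216.

216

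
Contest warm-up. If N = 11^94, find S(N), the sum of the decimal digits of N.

466

11^94 = 77787964060070582859513938114971128717917876946029329123560958680818697236800243835465535478292041
Sum of its 98 digits: 466.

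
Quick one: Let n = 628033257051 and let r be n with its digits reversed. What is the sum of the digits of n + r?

Reversal of 628033257051 is 150752330826; 628033257051 + 150752330826 = 778785587877.
Digit sum of 778785587877: 7+7+8+7+8+5+5+8+7+8+7+7 = 84.

84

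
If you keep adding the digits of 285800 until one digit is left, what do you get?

2+8+5+8+0+0 = 23
2+3 = 5

5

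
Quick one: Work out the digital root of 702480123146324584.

7+0+2+4+8+0+1+2+3+1+4+6+3+2+4+5+8+4 = 64
6+4 = 10
1+0 = 1

1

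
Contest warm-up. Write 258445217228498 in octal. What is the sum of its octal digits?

69

258445217228498 in base 8 is 7260676727363322.
Digit sum: 7+2+6+0+6+7+6+7+2+7+3+6+3+3+2+2 = 69.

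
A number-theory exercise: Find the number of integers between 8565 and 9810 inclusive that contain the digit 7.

The integers in [8565, 9810] that contain the digit 7: 8567, 8570, 8571, 8572, 8573, 8574, …, 9799, 9807.
404 qualify.

404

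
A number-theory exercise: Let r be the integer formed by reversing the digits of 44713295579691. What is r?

19697559231744

Reversing 44713295579691 gives 19697559231744.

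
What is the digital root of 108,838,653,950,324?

1+0+8+8+3+8+6+5+3+9+5+0+3+2+4 = 65
6+5 = 11
1+1 = 2

2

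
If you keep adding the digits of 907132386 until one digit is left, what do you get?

9+0+7+1+3+2+3+8+6 = 39
3+9 = 12
1+2 = 3
(Equivalently, 907132386 mod 9 = 3.)

3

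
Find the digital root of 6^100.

9

The digital root of n equals n mod 9 (or 9 when 9 | n), so we need 6^100 mod 9.
6^100 ≡ 0 (mod 9), so the digital root is 9.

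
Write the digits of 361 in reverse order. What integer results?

163

Reversing 361 gives 163.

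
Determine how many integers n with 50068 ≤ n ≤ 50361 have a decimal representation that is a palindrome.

3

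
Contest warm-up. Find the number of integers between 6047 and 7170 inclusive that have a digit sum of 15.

The integers in [6047, 7170] that have a digit sum of 15: 6054, 6063, 6072, 6081, 6090, 6108, …, 7161, 7170.
67 qualify.

67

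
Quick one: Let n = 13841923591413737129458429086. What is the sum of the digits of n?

1+3+8+4+1+9+2+3+5+9+1+4+1+3+7+3+7+1+2+9+4+5+8+4+2+9+0+8+6 = 129

129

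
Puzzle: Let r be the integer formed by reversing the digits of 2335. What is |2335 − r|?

2997

Reverse of 2335 is 5332.
|2335 − 5332| = 2997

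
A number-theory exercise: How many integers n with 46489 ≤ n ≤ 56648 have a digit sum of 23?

707

The integers in [46489, 56648] that have a digit sum of 23: 46490, 46508, 46517, 46526, 46535, 46544, …, 56633, 56642.
707 qualify.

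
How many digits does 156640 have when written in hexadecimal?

156640 in base 16 is 263E0, which has 5 digits.

5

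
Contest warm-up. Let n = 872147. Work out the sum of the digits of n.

29

8+7+2+1+4+7 = 29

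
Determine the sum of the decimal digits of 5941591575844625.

80

5+9+4+1+5+9+1+5+7+5+8+4+4+6+2+5 = 80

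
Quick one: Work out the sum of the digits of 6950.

6+9+5+0 = 20

20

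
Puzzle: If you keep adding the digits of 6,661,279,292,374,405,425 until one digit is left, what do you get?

6+6+6+1+2+7+9+2+9+2+3+7+4+4+0+5+4+2+5 = 84
8+4 = 12
1+2 = 3
(Equivalently, 6,661,279,292,374,405,425 mod 9 = 3.)

3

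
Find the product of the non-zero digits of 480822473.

86016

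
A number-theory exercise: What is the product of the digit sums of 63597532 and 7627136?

1280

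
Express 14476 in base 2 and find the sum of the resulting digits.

6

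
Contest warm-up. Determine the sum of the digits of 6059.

20

6+0+5+9 = 20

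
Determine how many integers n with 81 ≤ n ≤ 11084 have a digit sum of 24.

The integers in [81, 11084] that have a digit sum of 24: 699, 789, 798, 879, 888, 897, …, 10986, 10995.
430 qualify.

430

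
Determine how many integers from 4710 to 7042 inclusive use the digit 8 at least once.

683

The integers in [4710, 7042] that use the digit 8 at least once: 4718, 4728, 4738, 4748, 4758, 4768, …, 7028, 7038.
683 qualify.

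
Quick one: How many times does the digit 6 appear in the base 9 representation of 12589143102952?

12589143102952 in base 9 is 48514700678347.
The digit 6 appears 1 time.

1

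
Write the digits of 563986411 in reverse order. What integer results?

114689365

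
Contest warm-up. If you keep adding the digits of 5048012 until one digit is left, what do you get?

5+0+4+8+0+1+2 = 20
2+0 = 2

2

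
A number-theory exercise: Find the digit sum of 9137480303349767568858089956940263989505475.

227

9+1+3+7+4+8+0+3+0+3+3+4+9+7+6+7+5+6+8+8+5+8+0+8+9+9+5+6+9+4+0+2+6+3+9+8+9+5+0+5+4+7+5 = 227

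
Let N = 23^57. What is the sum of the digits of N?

23^57 = 415419284132315712417280030850401847268465234537470378097327641202361494857303
Sum of its 78 digits: 305.

305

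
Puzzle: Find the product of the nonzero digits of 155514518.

1×5×5×5×1×4×5×1×8 = 20000

20000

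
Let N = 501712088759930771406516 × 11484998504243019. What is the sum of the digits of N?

501712088759930771406516 × 11484998504243019 = 5762162588968445694845751851988504111804
Sum of its 40 digits: 198.

198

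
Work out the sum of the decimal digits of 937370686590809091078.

9+3+7+3+7+0+6+8+6+5+9+0+8+0+9+0+9+1+0+7+8 = 105

105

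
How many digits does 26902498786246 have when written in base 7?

26902498786246 in base 7 is 5444432666445526, which has 16 digits.

16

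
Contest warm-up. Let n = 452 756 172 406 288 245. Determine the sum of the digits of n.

78

4+5+2+7+5+6+1+7+2+4+0+6+2+8+8+2+4+5 = 78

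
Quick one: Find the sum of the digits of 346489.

34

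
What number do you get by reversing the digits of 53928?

82935

Reversing 53928 gives 82935.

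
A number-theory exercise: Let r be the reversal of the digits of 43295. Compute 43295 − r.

-15939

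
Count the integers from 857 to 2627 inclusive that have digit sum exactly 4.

16

The integers in [857, 2627] that have digit sum exactly 4: 1003, 1012, 1021, 1030, 1102, 1111, …, 2110, 2200.
16 qualify.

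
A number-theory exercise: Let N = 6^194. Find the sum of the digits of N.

6^194 = 9148345846451204578124461838108147555362413094875030639049191506668229800017569852089166223867393203378189631916069312220388915477486180606653283434496
Sum of its 151 digits: 666.

666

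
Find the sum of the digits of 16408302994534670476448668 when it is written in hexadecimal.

16408302994534670476448668 in base 16 is D9297E33E9627CD87139C.
Digit sum: 13+9+2+9+7+14+3+3+14+9+6+2+7+12+13+8+7+1+3+9+12 = 163.

163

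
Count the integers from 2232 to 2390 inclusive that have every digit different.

50

The integers in [2232, 2390] that have every digit different: 2301, 2304, 2305, 2306, 2307, 2308, …, 2389, 2390.
50 qualify.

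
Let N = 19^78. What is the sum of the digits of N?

496

19^78 = 5530709837851818935985098926648662357728660588336035659633359363610638296057696191939038924612591641
Sum of its 100 digits: 496.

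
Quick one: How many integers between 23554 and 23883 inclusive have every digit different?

144

The integers in [23554, 23883] that have every digit different: 23560, 23561, 23564, 23567, 23568, 23569, …, 23876, 23879.
144 qualify.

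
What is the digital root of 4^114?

The digital root of n equals n mod 9 (or 9 when 9 | n), so we need 4^114 mod 9.
4^114 ≡ 1 (mod 9), so the digital root is 1.

1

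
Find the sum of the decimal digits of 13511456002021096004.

1+3+5+1+1+4+5+6+0+0+2+0+2+1+0+9+6+0+0+4 = 50

50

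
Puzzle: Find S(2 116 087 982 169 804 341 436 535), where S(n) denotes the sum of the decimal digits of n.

2+1+1+6+0+8+7+9+8+2+1+6+9+8+0+4+3+4+1+4+3+6+5+3+5 = 106

106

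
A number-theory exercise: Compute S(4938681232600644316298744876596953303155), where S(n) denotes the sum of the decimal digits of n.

185

4+9+3+8+6+8+1+2+3+2+6+0+0+6+4+4+3+1+6+2+9+8+7+4+4+8+7+6+5+9+6+9+5+3+3+0+3+1+5+5 = 185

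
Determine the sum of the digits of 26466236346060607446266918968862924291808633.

207

2+6+4+6+6+2+3+6+3+4+6+0+6+0+6+0+7+4+4+6+2+6+6+9+1+8+9+6+8+8+6+2+9+2+4+2+9+1+8+0+8+6+3+3 = 207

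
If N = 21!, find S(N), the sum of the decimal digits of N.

21! = 51090942171709440000
Sum of its 20 digits: 63.

63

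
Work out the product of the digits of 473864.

16128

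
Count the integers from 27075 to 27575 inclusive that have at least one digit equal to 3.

The integers in [27075, 27575] that have at least one digit equal to 3: 27083, 27093, 27103, 27113, 27123, 27130, …, 27563, 27573.
176 qualify.

176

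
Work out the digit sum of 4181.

14

4+1+8+1 = 14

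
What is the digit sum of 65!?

351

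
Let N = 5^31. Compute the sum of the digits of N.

104

5^31 = 4656612873077392578125
Sum of its 22 digits: 104.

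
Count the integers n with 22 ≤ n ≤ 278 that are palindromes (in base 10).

The integers in [22, 278] that are palindromes (in base 10): 22, 33, 44, 55, 66, 77, …, 262, 272.
26 qualify.

26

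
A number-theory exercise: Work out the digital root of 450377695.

1

4+5+0+3+7+7+6+9+5 = 46
4+6 = 10
1+0 = 1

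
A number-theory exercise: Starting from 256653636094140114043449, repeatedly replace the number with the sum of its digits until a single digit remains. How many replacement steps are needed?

2

256653636094140114043449 → 90 → 9 (2 steps)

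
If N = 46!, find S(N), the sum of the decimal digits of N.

216

46! = 5502622159812088949850305428800254892961651752960000000000
Sum of its 58 digits: 216.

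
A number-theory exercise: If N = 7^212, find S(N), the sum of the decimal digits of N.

733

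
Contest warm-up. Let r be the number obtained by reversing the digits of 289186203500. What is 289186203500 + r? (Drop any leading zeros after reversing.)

294488885482

Reverse of 289186203500 is 5302681982.
289186203500 + 5302681982 = 294488885482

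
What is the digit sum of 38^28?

205

38^28 = 171372331490336173605981741257818705594679296
Sum of its 45 digits: 205.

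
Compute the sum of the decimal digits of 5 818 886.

5+8+1+8+8+8+6 = 44

44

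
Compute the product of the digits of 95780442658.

9×5×7×8×0×4×4×2×6×5×8 = 0

0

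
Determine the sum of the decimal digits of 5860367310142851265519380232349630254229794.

175

5+8+6+0+3+6+7+3+1+0+1+4+2+8+5+1+2+6+5+5+1+9+3+8+0+2+3+2+3+4+9+6+3+0+2+5+4+2+2+9+7+9+4 = 175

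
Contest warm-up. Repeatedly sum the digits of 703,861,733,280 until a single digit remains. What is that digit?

7+0+3+8+6+1+7+3+3+2+8+0 = 48
4+8 = 12
1+2 = 3

3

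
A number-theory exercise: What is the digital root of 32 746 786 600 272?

3+2+7+4+6+7+8+6+6+0+0+2+7+2 = 60
6+0 = 6

6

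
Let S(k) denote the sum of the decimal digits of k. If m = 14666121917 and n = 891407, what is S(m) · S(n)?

1276

S(14666121917) = 1+4+6+6+6+1+2+1+9+1+7 = 44.
S(891407) = 8+9+1+4+0+7 = 29.
44 · 29 = 1276.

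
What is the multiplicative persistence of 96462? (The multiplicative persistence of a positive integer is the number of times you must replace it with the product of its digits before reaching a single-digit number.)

96462 → 2592 → 180 → 0 (3 steps)

3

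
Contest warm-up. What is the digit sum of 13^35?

169

13^35 = 972786042517719014174576083150881262357
Sum of its 39 digits: 169.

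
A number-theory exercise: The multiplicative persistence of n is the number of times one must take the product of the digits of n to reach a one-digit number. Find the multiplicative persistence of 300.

300 → 0 (1 step)

1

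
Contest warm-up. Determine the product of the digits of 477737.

28812

4×7×7×7×3×7 = 28812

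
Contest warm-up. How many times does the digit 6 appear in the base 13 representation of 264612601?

1

264612601 in base 13 is 42A8A906.
The digit 6 appears 1 time.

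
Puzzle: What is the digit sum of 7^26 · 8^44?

274

7^26 · 8^44 = 51110304459496774842542284598575893260227217818047870197039104
Sum of its 62 digits: 274.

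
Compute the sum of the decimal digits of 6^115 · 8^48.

594

6^115 · 8^48 = 6850356444710062835002591237583359062119842656150084125591607901682913578674655594818798911829363134479572875093825532701436192751616
Sum of its 133 digits: 594.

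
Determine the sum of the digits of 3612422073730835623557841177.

112

3+6+1+2+4+2+2+0+7+3+7+3+0+8+3+5+6+2+3+5+5+7+8+4+1+1+7+7 = 112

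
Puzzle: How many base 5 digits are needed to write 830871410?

830871410 in base 5 is 3200200341120, which has 13 digits.

13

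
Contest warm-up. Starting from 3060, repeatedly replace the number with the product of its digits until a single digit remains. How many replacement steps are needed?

3060 → 0 (1 step)

1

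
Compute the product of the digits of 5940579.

5×9×4×0×5×7×9 = 0

0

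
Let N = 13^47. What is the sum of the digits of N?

13^47 = 22664052024539238871968220999332552715703774239747717
Sum of its 53 digits: 241.

241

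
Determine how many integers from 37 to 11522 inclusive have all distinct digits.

The integers in [37, 11522] that have all distinct digits: 37, 38, 39, 40, 41, 42, …, 10986, 10987.
5577 qualify.

5577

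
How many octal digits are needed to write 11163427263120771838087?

25

11163427263120771838087 in base 8 is 2272256545726762061570207, which has 25 digits.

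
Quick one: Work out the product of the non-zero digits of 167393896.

1469664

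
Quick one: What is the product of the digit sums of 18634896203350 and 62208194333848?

3538

S(18634896203350) = 1+8+6+3+4+8+9+6+2+0+3+3+5+0 = 58.
S(62208194333848) = 6+2+2+0+8+1+9+4+3+3+3+8+4+8 = 61.
58 · 61 = 3538.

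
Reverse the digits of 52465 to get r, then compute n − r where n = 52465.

-3960

Reverse of 52465 is 56425.
52465 − 56425 = -3960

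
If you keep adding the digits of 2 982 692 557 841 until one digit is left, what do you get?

2+9+8+2+6+9+2+5+5+7+8+4+1 = 68
6+8 = 14
1+4 = 5

5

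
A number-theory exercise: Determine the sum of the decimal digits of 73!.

73! = 4470115461512684340891257138125051110076800700282905015819080092370422104067183317016903680000000000000000
Sum of its 106 digits: 315.

315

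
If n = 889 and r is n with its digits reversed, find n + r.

1877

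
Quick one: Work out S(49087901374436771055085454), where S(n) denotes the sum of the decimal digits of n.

116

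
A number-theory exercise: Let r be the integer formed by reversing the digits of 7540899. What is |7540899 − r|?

Reverse of 7540899 is 9980457.
|7540899 − 9980457| = 2439558

2439558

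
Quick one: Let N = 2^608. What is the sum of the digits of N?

2^608 = 1062275985633534197379176413104937254659186235454063846398888276400807119721704485478325004530458571337778658972493002030693158675305414478819039957533174703887662541670786438063456256
Sum of its 184 digits: 841.

841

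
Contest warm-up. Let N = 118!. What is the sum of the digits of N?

756

118! = 468452584975429065657431236280838416439267950499862031533310318788629800927518416622330123618486343228862579684398745837012213486653229822121742374957258403779058860032000000000000000000000000000
Sum of its 195 digits: 756.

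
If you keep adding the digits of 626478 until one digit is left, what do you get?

6

6+2+6+4+7+8 = 33
3+3 = 6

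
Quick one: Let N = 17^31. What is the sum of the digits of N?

170

17^31 = 139288917338851014461418017489467720433
Sum of its 39 digits: 170.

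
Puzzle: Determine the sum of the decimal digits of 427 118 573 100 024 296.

62

4+2+7+1+1+8+5+7+3+1+0+0+0+2+4+2+9+6 = 62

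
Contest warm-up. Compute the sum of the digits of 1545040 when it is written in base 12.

1545040 in base 12 is 626154.
Digit sum: 6+2+6+1+5+4 = 24.

24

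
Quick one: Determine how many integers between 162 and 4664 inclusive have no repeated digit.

The integers in [162, 4664] that have no repeated digit: 162, 163, 164, 165, 167, 168, …, 4658, 4659.
2434 qualify.

2434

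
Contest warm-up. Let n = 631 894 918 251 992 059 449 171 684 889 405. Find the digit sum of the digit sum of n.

16

First digit sum: 169.
1+6+9 = 16.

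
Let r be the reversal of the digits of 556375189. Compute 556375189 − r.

Reverse of 556375189 is 981573655.
556375189 − 981573655 = -425198466

-425198466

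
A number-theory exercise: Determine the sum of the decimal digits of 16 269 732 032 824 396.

73

1+6+2+6+9+7+3+2+0+3+2+8+2+4+3+9+6 = 73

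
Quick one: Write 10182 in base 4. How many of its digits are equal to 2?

2

10182 in base 4 is 2133012.
The digit 2 appears 2 times.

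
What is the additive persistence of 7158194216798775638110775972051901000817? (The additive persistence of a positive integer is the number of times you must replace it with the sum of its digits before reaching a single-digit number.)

3

7158194216798775638110775972051901000817 → 175 → 13 → 4 (3 steps)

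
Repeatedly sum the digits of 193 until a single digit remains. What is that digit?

4

1+9+3 = 13
1+3 = 4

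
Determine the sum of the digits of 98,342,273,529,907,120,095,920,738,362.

127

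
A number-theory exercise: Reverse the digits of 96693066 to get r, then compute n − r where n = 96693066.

Reverse of 96693066 is 66039669.
96693066 − 66039669 = 30653397

30653397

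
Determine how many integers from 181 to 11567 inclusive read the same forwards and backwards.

188

The integers in [181, 11567] that read the same forwards and backwards: 181, 191, 202, 212, 222, 232, …, 11411, 11511.
188 qualify.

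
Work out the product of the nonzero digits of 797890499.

10287648

7×9×7×8×9×4×9×9 = 10287648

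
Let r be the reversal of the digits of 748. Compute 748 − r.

-99

Reverse of 748 is 847.
748 − 847 = -99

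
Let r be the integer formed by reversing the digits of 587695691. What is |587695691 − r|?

391098906

Reverse of 587695691 is 196596785.
|587695691 − 196596785| = 391098906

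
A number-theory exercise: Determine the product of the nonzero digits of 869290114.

8×6×9×2×9×1×1×4 = 31104

31104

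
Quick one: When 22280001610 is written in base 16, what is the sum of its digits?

22280001610 in base 16 is 52FFDD84A.
Digit sum: 5+2+15+15+13+13+8+4+10 = 85.

85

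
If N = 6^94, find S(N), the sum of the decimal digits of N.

6^94 = 14002885448818392191715755040253296907946324384279725470316185836108906496
Sum of its 74 digits: 333.

333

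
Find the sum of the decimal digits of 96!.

648

96! = 991677934870949689209571401541893801158183648651267795444376054838492222809091499987689476037000748982075094738965754305639874560000000000000000000000
Sum of its 150 digits: 648.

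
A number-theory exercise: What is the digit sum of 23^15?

23^15 = 266635235464391245607
Sum of its 21 digits: 89.

89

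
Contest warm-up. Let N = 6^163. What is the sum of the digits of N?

6^163 = 6896898149125600236793949466373840918992555870993747430104453532377689581550548211816313220659108916289707481753173139197526016
Sum of its 127 digits: 594.

594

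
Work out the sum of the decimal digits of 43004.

4+3+0+0+4 = 11

11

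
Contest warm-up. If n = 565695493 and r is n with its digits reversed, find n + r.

Reverse of 565695493 is 394596565.
565695493 + 394596565 = 960292058

960292058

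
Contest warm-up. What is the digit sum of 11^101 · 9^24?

11^101 · 9^24 = 120915347274576800306703828281689601681784731659593977528260676001335217371947580981869931835837463189451720467427648112003562971
Sum of its 129 digits: 585.

585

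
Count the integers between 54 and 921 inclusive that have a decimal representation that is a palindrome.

The integers in [54, 921] that have a decimal representation that is a palindrome: 55, 66, 77, 88, 99, 101, …, 909, 919.
87 qualify.

87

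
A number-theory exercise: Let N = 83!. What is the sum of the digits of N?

83! = 39455239697206586511897471180120610571436503407643446275224357528369751562996629334879591940103770870906880000000000000000000
Sum of its 125 digits: 486.

486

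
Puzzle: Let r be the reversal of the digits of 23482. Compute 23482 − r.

-4950

Reverse of 23482 is 28432.
23482 − 28432 = -4950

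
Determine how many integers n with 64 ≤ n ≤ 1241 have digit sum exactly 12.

91

The integers in [64, 1241] that have digit sum exactly 12: 66, 75, 84, 93, 129, 138, …, 1227, 1236.
91 qualify.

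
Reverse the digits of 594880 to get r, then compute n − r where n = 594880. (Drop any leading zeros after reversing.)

506385

Reverse of 594880 is 88495.
594880 − 88495 = 506385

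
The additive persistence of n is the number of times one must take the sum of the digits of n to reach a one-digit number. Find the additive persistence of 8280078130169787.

8280078130169787 → 75 → 12 → 3 (3 steps)

3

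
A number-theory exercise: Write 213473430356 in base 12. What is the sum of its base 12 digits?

65

213473430356 in base 12 is 354579A0958.
Digit sum: 3+5+4+5+7+9+10+0+9+5+8 = 65.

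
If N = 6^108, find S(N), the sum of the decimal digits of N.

6^108 = 1097324413128695095014498519762948444299315170409742569521688363865669310779664367616
Sum of its 85 digits: 405.

405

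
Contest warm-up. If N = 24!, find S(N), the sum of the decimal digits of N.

81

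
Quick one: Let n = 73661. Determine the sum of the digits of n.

7+3+6+6+1 = 23

23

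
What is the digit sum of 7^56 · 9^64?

504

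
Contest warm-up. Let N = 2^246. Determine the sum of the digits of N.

2^246 = 113078212145816597093331040047546785012958969400039613319782796882727665664
Sum of its 75 digits: 334.

334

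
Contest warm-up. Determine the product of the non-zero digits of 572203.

5×7×2×2×3 = 420

420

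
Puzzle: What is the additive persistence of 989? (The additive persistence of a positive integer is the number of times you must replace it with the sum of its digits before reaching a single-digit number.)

989 → 26 → 8 (2 steps)

2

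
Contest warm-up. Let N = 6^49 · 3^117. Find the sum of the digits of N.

6^49 · 3^117 = 8965986301433180577081468385631218053869515615030681572815621537633335721267349857138846466048
Sum of its 94 digits: 423.

423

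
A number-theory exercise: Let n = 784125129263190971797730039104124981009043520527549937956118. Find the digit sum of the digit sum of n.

13

First digit sum: 256.
2+5+6 = 13.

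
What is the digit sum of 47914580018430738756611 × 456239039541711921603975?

47914580018430738756611 × 456239039541711921603975 = 21860501967653341753007796900753601700255128725
Sum of its 47 digits: 186.

186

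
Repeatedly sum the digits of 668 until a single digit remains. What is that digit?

2

6+6+8 = 20
2+0 = 2
(Equivalently, 668 mod 9 = 2.)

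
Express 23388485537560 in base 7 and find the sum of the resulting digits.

23388485537560 in base 7 is 4632522321613453.
Digit sum: 4+6+3+2+5+2+2+3+2+1+6+1+3+4+5+3 = 52.

52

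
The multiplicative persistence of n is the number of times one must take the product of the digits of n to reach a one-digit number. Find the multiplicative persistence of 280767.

1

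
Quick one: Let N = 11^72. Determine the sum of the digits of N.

11^72 = 955593817727321453093807642925081991552428315714137911219172409259950196321
Sum of its 75 digits: 325.

325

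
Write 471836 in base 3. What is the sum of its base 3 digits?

16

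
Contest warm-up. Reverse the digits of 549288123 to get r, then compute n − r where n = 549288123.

Reverse of 549288123 is 321882945.
549288123 − 321882945 = 227405178

227405178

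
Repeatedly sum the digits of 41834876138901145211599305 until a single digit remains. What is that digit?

9

4+1+8+3+4+8+7+6+1+3+8+9+0+1+1+4+5+2+1+1+5+9+9+3+0+5 = 108
1+0+8 = 9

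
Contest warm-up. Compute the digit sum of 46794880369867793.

104

4+6+7+9+4+8+8+0+3+6+9+8+6+7+7+9+3 = 104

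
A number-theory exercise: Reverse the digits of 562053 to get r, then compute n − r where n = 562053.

Reverse of 562053 is 350265.
562053 − 350265 = 211788

211788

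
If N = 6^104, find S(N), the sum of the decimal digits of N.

378

6^104 = 846700936056091894301310586236842935416138248772949513519821268414868295354679296
Sum of its 81 digits: 378.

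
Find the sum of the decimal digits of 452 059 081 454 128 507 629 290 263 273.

4+5+2+0+5+9+0+8+1+4+5+4+1+2+8+5+0+7+6+2+9+2+9+0+2+6+3+2+7+3 = 121

121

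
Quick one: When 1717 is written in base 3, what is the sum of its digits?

1717 in base 3 is 2100121.
Digit sum: 2+1+0+0+1+2+1 = 7.

7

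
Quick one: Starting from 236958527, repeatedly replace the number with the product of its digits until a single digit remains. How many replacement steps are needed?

236958527 → 907200 → 0 (2 steps)

2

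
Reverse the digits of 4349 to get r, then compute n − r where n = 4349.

Reverse of 4349 is 9434.
4349 − 9434 = -5085

-5085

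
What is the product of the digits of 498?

288

4×9×8 = 288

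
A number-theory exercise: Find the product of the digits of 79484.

8064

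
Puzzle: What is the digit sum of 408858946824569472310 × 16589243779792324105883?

408858946824569472310 × 16589243779792324105883 = 6782660740421929722347022308694437876599730
Sum of its 43 digits: 200.

200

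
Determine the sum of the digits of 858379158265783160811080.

110

8+5+8+3+7+9+1+5+8+2+6+5+7+8+3+1+6+0+8+1+1+0+8+0 = 110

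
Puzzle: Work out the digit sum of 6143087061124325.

53

6+1+4+3+0+8+7+0+6+1+1+2+4+3+2+5 = 53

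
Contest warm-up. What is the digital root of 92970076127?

9+2+9+7+0+0+7+6+1+2+7 = 50
5+0 = 5
(Equivalently, 92970076127 mod 9 = 5.)

5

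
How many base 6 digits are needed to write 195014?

195014 in base 6 is 4102502, which has 7 digits.

7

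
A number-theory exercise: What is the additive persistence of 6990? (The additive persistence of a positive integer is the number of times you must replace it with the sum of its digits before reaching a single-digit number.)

2

6990 → 24 → 6 (2 steps)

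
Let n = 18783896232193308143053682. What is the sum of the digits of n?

113

1+8+7+8+3+8+9+6+2+3+2+1+9+3+3+0+8+1+4+3+0+5+3+6+8+2 = 113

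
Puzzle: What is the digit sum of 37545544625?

50

3+7+5+4+5+5+4+4+6+2+5 = 50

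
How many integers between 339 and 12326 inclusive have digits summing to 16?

The integers in [339, 12326] that have digits summing to 16: 349, 358, 367, 376, 385, 394, …, 12292, 12319.
791 qualify.

791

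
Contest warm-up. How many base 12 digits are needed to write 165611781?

165611781 in base 12 is 47568199, which has 8 digits.

8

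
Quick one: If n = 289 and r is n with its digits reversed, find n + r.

Reverse of 289 is 982.
289 + 982 = 1271

1271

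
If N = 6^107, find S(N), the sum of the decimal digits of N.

405

6^107 = 182887402188115849169083086627158074049885861734957094920281393977611551796610727936
Sum of its 84 digits: 405.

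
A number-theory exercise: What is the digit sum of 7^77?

319

7^77 = 118181386580595879976868414312001964434038548836769923458287039207
Sum of its 66 digits: 319.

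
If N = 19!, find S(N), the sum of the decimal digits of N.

45

19! = 121645100408832000
Sum of its 18 digits: 45.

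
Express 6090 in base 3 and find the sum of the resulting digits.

6090 in base 3 is 22100120.
Digit sum: 2+2+1+0+0+1+2+0 = 8.

8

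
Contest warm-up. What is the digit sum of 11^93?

11^93 = 7071633096370052987228539828633738974356170631457211738505541698256245203345476712315048679844731
Sum of its 97 digits: 431.

431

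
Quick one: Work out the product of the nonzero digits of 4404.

4×4×4 = 64

64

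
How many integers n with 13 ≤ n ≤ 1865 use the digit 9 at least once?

The integers in [13, 1865] that use the digit 9 at least once: 19, 29, 39, 49, 59, 69, …, 1849, 1859.
428 qualify.

428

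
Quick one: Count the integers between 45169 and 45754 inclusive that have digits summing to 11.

1

The integers in [45169, 45754] that have digits summing to 11: 45200.
1 qualifies.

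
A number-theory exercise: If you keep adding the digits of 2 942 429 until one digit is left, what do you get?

2+9+4+2+4+2+9 = 32
3+2 = 5
(Equivalently, 2 942 429 mod 9 = 5.)

5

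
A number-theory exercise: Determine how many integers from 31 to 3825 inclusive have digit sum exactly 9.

161

The integers in [31, 3825] that have digit sum exactly 9: 36, 45, 54, 63, 72, 81, …, 3510, 3600.
161 qualify.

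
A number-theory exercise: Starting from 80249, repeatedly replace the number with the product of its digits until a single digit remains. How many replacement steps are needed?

1

80249 → 0 (1 step)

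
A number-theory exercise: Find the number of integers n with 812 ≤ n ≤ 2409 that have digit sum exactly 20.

The integers in [812, 2409] that have digit sum exactly 20: 839, 848, 857, 866, 875, 884, …, 2387, 2396.
70 qualify.

70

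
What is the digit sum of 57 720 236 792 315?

5+7+7+2+0+2+3+6+7+9+2+3+1+5 = 59

59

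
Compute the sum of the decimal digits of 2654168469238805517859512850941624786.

2+6+5+4+1+6+8+4+6+9+2+3+8+8+0+5+5+1+7+8+5+9+5+1+2+8+5+0+9+4+1+6+2+4+7+8+6 = 180

180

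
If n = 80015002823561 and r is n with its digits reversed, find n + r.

Reverse of 80015002823561 is 16532820051008.
80015002823561 + 16532820051008 = 96547822874569

96547822874569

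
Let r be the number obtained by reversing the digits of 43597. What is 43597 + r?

Reverse of 43597 is 79534.
43597 + 79534 = 123131

123131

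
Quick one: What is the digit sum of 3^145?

3^145 = 1522586358169246802159262479225089070726226750574991661790882326344643
Sum of its 70 digits: 315.

315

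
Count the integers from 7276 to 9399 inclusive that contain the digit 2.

585

The integers in [7276, 9399] that contain the digit 2: 7276, 7277, 7278, 7279, 7280, 7281, …, 9382, 9392.
585 qualify.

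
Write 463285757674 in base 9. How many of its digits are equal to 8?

463285757674 in base 9 is 1567734787821.
The digit 8 appears 2 times.

2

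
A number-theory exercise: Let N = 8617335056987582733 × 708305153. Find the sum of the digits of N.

8617335056987582733 × 708305153 = 6103702825991853506797723149
Sum of its 28 digits: 129.

129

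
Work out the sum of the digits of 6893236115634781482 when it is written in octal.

87

6893236115634781482 in base 8 is 576515433465123376452.
Digit sum: 5+7+6+5+1+5+4+3+3+4+6+5+1+2+3+3+7+6+4+5+2 = 87.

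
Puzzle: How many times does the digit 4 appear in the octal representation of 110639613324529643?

3

110639613324529643 in base 8 is 6110442214222707753.
The digit 4 appears 3 times.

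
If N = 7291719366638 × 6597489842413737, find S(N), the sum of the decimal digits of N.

7291719366638 × 6597489842413737 = 48107044455125732786790706206
Sum of its 29 digits: 120.

120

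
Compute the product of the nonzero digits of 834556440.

230400

8×3×4×5×5×6×4×4 = 230400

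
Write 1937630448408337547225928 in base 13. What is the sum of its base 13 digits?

156

1937630448408337547225928 in base 13 is 7AC52999311BC7AB227C68.
Digit sum: 7+10+12+5+2+9+9+9+3+1+1+11+12+7+10+11+2+2+7+12+6+8 = 156.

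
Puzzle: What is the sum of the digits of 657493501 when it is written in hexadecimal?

61

657493501 in base 16 is 27308DFD.
Digit sum: 2+7+3+0+8+13+15+13 = 61.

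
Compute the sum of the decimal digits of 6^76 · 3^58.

360

6^76 · 3^58 = 649423205368920313233488155110224924071738653267034349685744210693056293560877930512384
Sum of its 87 digits: 360.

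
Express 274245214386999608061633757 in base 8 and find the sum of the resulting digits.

274245214386999608061633757 in base 8 is 161331535562222117504534522335.
Digit sum: 1+6+1+3+3+1+5+3+5+5+6+2+2+2+2+1+1+7+5+0+4+5+3+4+5+2+2+3+3+5 = 97.

97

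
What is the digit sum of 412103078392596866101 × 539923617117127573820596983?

192

412103078392596866101 × 539923617117127573820596983 = 222504184710834079704240762224793580730735573283
Sum of its 48 digits: 192.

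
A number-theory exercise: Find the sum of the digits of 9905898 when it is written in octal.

30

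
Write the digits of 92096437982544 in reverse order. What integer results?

44528973469029

Reversing 92096437982544 gives 44528973469029.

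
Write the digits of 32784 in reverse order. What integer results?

48723

Reversing 32784 gives 48723.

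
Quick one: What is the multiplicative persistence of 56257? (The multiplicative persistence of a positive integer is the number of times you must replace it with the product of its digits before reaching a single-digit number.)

2

56257 → 2100 → 0 (2 steps)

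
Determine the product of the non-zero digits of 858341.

8×5×8×3×4×1 = 3840

3840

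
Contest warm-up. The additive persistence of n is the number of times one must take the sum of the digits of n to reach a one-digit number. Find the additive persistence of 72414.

2

72414 → 18 → 9 (2 steps)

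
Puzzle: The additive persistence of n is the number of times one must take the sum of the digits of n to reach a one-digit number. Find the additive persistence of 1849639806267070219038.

3

1849639806267070219038 → 99 → 18 → 9 (3 steps)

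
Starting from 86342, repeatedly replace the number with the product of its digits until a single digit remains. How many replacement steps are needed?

3

86342 → 1152 → 10 → 0 (3 steps)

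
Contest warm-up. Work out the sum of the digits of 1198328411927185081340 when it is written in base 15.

126

1198328411927185081340 in base 15 is C2688C6A69940C1795.
Digit sum: 12+2+6+8+8+12+6+10+6+9+9+4+0+12+1+7+9+5 = 126.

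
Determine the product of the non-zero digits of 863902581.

103680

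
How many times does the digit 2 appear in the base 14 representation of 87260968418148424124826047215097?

87260968418148424124826047215097 in base 14 is 9C7282494C8006A8ABA4DA856597.
The digit 2 appears 2 times.

2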